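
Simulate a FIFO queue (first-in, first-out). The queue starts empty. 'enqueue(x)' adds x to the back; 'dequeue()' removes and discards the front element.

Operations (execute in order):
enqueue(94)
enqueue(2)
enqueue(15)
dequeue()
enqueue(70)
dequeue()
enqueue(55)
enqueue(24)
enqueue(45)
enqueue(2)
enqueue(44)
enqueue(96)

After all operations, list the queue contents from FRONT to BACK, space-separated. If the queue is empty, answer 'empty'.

Answer: 15 70 55 24 45 2 44 96

Derivation:
enqueue(94): [94]
enqueue(2): [94, 2]
enqueue(15): [94, 2, 15]
dequeue(): [2, 15]
enqueue(70): [2, 15, 70]
dequeue(): [15, 70]
enqueue(55): [15, 70, 55]
enqueue(24): [15, 70, 55, 24]
enqueue(45): [15, 70, 55, 24, 45]
enqueue(2): [15, 70, 55, 24, 45, 2]
enqueue(44): [15, 70, 55, 24, 45, 2, 44]
enqueue(96): [15, 70, 55, 24, 45, 2, 44, 96]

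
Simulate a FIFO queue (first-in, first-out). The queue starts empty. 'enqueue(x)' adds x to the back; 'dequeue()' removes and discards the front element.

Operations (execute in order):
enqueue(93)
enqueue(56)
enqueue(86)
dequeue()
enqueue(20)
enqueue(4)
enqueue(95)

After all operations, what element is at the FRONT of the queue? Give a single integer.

enqueue(93): queue = [93]
enqueue(56): queue = [93, 56]
enqueue(86): queue = [93, 56, 86]
dequeue(): queue = [56, 86]
enqueue(20): queue = [56, 86, 20]
enqueue(4): queue = [56, 86, 20, 4]
enqueue(95): queue = [56, 86, 20, 4, 95]

Answer: 56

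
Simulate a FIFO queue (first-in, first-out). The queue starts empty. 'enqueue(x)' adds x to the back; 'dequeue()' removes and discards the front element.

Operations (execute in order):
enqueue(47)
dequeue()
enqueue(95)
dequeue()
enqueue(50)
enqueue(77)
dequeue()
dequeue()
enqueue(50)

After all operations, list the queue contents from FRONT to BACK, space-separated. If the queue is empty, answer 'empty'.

Answer: 50

Derivation:
enqueue(47): [47]
dequeue(): []
enqueue(95): [95]
dequeue(): []
enqueue(50): [50]
enqueue(77): [50, 77]
dequeue(): [77]
dequeue(): []
enqueue(50): [50]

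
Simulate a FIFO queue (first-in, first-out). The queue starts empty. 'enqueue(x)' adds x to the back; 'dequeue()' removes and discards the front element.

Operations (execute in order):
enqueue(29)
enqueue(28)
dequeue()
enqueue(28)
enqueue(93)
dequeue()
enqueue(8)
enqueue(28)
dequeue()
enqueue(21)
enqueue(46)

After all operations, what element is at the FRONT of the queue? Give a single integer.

enqueue(29): queue = [29]
enqueue(28): queue = [29, 28]
dequeue(): queue = [28]
enqueue(28): queue = [28, 28]
enqueue(93): queue = [28, 28, 93]
dequeue(): queue = [28, 93]
enqueue(8): queue = [28, 93, 8]
enqueue(28): queue = [28, 93, 8, 28]
dequeue(): queue = [93, 8, 28]
enqueue(21): queue = [93, 8, 28, 21]
enqueue(46): queue = [93, 8, 28, 21, 46]

Answer: 93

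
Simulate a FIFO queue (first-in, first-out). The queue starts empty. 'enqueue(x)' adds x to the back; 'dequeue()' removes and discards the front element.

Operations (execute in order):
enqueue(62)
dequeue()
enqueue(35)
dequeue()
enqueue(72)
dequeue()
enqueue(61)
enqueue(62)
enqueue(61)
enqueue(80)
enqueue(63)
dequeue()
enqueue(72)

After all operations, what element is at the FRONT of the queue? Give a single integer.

Answer: 62

Derivation:
enqueue(62): queue = [62]
dequeue(): queue = []
enqueue(35): queue = [35]
dequeue(): queue = []
enqueue(72): queue = [72]
dequeue(): queue = []
enqueue(61): queue = [61]
enqueue(62): queue = [61, 62]
enqueue(61): queue = [61, 62, 61]
enqueue(80): queue = [61, 62, 61, 80]
enqueue(63): queue = [61, 62, 61, 80, 63]
dequeue(): queue = [62, 61, 80, 63]
enqueue(72): queue = [62, 61, 80, 63, 72]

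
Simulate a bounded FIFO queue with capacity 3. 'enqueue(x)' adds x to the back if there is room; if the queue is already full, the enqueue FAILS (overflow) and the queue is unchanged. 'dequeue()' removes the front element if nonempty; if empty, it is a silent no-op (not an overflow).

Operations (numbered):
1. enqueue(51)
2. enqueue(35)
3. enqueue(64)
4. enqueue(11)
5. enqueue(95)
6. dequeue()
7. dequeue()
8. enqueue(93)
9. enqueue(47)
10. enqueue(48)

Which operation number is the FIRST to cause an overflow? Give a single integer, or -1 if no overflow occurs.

Answer: 4

Derivation:
1. enqueue(51): size=1
2. enqueue(35): size=2
3. enqueue(64): size=3
4. enqueue(11): size=3=cap → OVERFLOW (fail)
5. enqueue(95): size=3=cap → OVERFLOW (fail)
6. dequeue(): size=2
7. dequeue(): size=1
8. enqueue(93): size=2
9. enqueue(47): size=3
10. enqueue(48): size=3=cap → OVERFLOW (fail)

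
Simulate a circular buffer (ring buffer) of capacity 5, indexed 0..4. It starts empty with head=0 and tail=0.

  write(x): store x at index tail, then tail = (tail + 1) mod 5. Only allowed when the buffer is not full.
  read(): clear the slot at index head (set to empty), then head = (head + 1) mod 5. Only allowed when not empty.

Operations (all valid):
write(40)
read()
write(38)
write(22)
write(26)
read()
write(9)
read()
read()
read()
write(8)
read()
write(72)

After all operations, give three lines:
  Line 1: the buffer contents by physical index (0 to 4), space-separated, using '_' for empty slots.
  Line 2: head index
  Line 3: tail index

Answer: _ 72 _ _ _
1
2

Derivation:
write(40): buf=[40 _ _ _ _], head=0, tail=1, size=1
read(): buf=[_ _ _ _ _], head=1, tail=1, size=0
write(38): buf=[_ 38 _ _ _], head=1, tail=2, size=1
write(22): buf=[_ 38 22 _ _], head=1, tail=3, size=2
write(26): buf=[_ 38 22 26 _], head=1, tail=4, size=3
read(): buf=[_ _ 22 26 _], head=2, tail=4, size=2
write(9): buf=[_ _ 22 26 9], head=2, tail=0, size=3
read(): buf=[_ _ _ 26 9], head=3, tail=0, size=2
read(): buf=[_ _ _ _ 9], head=4, tail=0, size=1
read(): buf=[_ _ _ _ _], head=0, tail=0, size=0
write(8): buf=[8 _ _ _ _], head=0, tail=1, size=1
read(): buf=[_ _ _ _ _], head=1, tail=1, size=0
write(72): buf=[_ 72 _ _ _], head=1, tail=2, size=1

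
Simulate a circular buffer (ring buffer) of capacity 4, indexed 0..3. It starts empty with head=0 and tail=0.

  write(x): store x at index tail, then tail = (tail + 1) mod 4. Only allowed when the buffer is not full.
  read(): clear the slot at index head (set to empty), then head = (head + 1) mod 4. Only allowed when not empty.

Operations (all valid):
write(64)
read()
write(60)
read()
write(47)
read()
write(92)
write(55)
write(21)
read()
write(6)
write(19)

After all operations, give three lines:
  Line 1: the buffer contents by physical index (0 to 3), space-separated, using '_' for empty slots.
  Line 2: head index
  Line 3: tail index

Answer: 55 21 6 19
0
0

Derivation:
write(64): buf=[64 _ _ _], head=0, tail=1, size=1
read(): buf=[_ _ _ _], head=1, tail=1, size=0
write(60): buf=[_ 60 _ _], head=1, tail=2, size=1
read(): buf=[_ _ _ _], head=2, tail=2, size=0
write(47): buf=[_ _ 47 _], head=2, tail=3, size=1
read(): buf=[_ _ _ _], head=3, tail=3, size=0
write(92): buf=[_ _ _ 92], head=3, tail=0, size=1
write(55): buf=[55 _ _ 92], head=3, tail=1, size=2
write(21): buf=[55 21 _ 92], head=3, tail=2, size=3
read(): buf=[55 21 _ _], head=0, tail=2, size=2
write(6): buf=[55 21 6 _], head=0, tail=3, size=3
write(19): buf=[55 21 6 19], head=0, tail=0, size=4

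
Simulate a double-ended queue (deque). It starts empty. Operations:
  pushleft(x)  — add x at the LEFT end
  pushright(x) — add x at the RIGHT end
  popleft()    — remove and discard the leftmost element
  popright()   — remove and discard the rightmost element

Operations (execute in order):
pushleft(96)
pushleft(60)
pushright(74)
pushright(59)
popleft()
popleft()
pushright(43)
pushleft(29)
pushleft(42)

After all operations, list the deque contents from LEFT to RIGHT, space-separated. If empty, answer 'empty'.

Answer: 42 29 74 59 43

Derivation:
pushleft(96): [96]
pushleft(60): [60, 96]
pushright(74): [60, 96, 74]
pushright(59): [60, 96, 74, 59]
popleft(): [96, 74, 59]
popleft(): [74, 59]
pushright(43): [74, 59, 43]
pushleft(29): [29, 74, 59, 43]
pushleft(42): [42, 29, 74, 59, 43]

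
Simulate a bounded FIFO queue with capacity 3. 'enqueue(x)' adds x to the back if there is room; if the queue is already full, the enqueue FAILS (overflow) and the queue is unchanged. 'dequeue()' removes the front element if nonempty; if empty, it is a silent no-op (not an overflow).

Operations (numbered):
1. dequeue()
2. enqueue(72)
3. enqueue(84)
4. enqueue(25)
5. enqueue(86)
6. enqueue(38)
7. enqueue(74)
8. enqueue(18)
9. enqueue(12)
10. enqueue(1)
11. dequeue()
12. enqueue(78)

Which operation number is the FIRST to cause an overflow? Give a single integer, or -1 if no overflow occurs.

Answer: 5

Derivation:
1. dequeue(): empty, no-op, size=0
2. enqueue(72): size=1
3. enqueue(84): size=2
4. enqueue(25): size=3
5. enqueue(86): size=3=cap → OVERFLOW (fail)
6. enqueue(38): size=3=cap → OVERFLOW (fail)
7. enqueue(74): size=3=cap → OVERFLOW (fail)
8. enqueue(18): size=3=cap → OVERFLOW (fail)
9. enqueue(12): size=3=cap → OVERFLOW (fail)
10. enqueue(1): size=3=cap → OVERFLOW (fail)
11. dequeue(): size=2
12. enqueue(78): size=3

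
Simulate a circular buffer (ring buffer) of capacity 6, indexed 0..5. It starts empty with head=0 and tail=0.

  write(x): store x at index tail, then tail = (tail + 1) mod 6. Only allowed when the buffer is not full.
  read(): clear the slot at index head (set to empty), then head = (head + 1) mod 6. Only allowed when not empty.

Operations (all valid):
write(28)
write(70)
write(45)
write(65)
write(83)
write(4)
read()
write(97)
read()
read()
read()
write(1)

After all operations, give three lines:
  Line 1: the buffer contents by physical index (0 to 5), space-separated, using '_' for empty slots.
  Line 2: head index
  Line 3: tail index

write(28): buf=[28 _ _ _ _ _], head=0, tail=1, size=1
write(70): buf=[28 70 _ _ _ _], head=0, tail=2, size=2
write(45): buf=[28 70 45 _ _ _], head=0, tail=3, size=3
write(65): buf=[28 70 45 65 _ _], head=0, tail=4, size=4
write(83): buf=[28 70 45 65 83 _], head=0, tail=5, size=5
write(4): buf=[28 70 45 65 83 4], head=0, tail=0, size=6
read(): buf=[_ 70 45 65 83 4], head=1, tail=0, size=5
write(97): buf=[97 70 45 65 83 4], head=1, tail=1, size=6
read(): buf=[97 _ 45 65 83 4], head=2, tail=1, size=5
read(): buf=[97 _ _ 65 83 4], head=3, tail=1, size=4
read(): buf=[97 _ _ _ 83 4], head=4, tail=1, size=3
write(1): buf=[97 1 _ _ 83 4], head=4, tail=2, size=4

Answer: 97 1 _ _ 83 4
4
2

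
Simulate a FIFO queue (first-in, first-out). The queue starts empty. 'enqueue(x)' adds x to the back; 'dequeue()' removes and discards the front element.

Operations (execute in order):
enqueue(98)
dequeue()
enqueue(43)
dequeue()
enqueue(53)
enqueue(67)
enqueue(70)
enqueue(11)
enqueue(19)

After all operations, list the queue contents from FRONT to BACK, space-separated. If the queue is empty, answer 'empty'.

enqueue(98): [98]
dequeue(): []
enqueue(43): [43]
dequeue(): []
enqueue(53): [53]
enqueue(67): [53, 67]
enqueue(70): [53, 67, 70]
enqueue(11): [53, 67, 70, 11]
enqueue(19): [53, 67, 70, 11, 19]

Answer: 53 67 70 11 19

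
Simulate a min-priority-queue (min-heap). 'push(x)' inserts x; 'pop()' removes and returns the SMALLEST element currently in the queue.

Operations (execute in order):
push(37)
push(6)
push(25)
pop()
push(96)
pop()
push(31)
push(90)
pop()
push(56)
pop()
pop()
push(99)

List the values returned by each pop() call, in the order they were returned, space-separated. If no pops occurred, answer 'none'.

push(37): heap contents = [37]
push(6): heap contents = [6, 37]
push(25): heap contents = [6, 25, 37]
pop() → 6: heap contents = [25, 37]
push(96): heap contents = [25, 37, 96]
pop() → 25: heap contents = [37, 96]
push(31): heap contents = [31, 37, 96]
push(90): heap contents = [31, 37, 90, 96]
pop() → 31: heap contents = [37, 90, 96]
push(56): heap contents = [37, 56, 90, 96]
pop() → 37: heap contents = [56, 90, 96]
pop() → 56: heap contents = [90, 96]
push(99): heap contents = [90, 96, 99]

Answer: 6 25 31 37 56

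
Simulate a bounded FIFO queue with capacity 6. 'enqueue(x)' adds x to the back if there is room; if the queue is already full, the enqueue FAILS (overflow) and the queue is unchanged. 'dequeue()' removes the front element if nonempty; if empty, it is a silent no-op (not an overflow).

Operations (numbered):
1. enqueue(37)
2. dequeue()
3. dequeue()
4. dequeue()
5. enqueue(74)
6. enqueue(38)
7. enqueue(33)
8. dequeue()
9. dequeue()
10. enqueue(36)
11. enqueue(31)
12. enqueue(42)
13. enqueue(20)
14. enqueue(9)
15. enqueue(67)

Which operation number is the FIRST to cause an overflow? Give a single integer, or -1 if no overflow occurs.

1. enqueue(37): size=1
2. dequeue(): size=0
3. dequeue(): empty, no-op, size=0
4. dequeue(): empty, no-op, size=0
5. enqueue(74): size=1
6. enqueue(38): size=2
7. enqueue(33): size=3
8. dequeue(): size=2
9. dequeue(): size=1
10. enqueue(36): size=2
11. enqueue(31): size=3
12. enqueue(42): size=4
13. enqueue(20): size=5
14. enqueue(9): size=6
15. enqueue(67): size=6=cap → OVERFLOW (fail)

Answer: 15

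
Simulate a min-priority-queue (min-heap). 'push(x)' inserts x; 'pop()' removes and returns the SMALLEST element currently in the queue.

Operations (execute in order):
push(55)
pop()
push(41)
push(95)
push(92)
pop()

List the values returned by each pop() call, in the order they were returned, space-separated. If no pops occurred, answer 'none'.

Answer: 55 41

Derivation:
push(55): heap contents = [55]
pop() → 55: heap contents = []
push(41): heap contents = [41]
push(95): heap contents = [41, 95]
push(92): heap contents = [41, 92, 95]
pop() → 41: heap contents = [92, 95]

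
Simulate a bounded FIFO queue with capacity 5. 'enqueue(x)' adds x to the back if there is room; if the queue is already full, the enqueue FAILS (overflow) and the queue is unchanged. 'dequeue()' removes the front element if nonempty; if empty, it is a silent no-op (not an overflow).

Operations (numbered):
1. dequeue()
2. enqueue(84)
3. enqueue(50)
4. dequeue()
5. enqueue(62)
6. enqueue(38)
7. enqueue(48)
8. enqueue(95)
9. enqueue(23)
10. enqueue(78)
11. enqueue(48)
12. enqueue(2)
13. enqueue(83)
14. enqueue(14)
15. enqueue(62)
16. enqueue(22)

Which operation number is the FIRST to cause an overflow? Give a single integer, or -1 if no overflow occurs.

Answer: 9

Derivation:
1. dequeue(): empty, no-op, size=0
2. enqueue(84): size=1
3. enqueue(50): size=2
4. dequeue(): size=1
5. enqueue(62): size=2
6. enqueue(38): size=3
7. enqueue(48): size=4
8. enqueue(95): size=5
9. enqueue(23): size=5=cap → OVERFLOW (fail)
10. enqueue(78): size=5=cap → OVERFLOW (fail)
11. enqueue(48): size=5=cap → OVERFLOW (fail)
12. enqueue(2): size=5=cap → OVERFLOW (fail)
13. enqueue(83): size=5=cap → OVERFLOW (fail)
14. enqueue(14): size=5=cap → OVERFLOW (fail)
15. enqueue(62): size=5=cap → OVERFLOW (fail)
16. enqueue(22): size=5=cap → OVERFLOW (fail)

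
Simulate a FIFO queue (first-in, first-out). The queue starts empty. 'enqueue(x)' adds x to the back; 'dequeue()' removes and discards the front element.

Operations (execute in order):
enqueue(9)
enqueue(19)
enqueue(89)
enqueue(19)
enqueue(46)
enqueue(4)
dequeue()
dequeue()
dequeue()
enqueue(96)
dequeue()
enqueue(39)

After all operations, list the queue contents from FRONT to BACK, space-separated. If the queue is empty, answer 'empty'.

enqueue(9): [9]
enqueue(19): [9, 19]
enqueue(89): [9, 19, 89]
enqueue(19): [9, 19, 89, 19]
enqueue(46): [9, 19, 89, 19, 46]
enqueue(4): [9, 19, 89, 19, 46, 4]
dequeue(): [19, 89, 19, 46, 4]
dequeue(): [89, 19, 46, 4]
dequeue(): [19, 46, 4]
enqueue(96): [19, 46, 4, 96]
dequeue(): [46, 4, 96]
enqueue(39): [46, 4, 96, 39]

Answer: 46 4 96 39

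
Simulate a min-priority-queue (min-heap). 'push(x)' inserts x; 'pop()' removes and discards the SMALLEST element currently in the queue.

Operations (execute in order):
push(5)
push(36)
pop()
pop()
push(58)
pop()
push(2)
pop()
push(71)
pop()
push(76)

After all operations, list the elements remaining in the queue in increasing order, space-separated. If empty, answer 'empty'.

push(5): heap contents = [5]
push(36): heap contents = [5, 36]
pop() → 5: heap contents = [36]
pop() → 36: heap contents = []
push(58): heap contents = [58]
pop() → 58: heap contents = []
push(2): heap contents = [2]
pop() → 2: heap contents = []
push(71): heap contents = [71]
pop() → 71: heap contents = []
push(76): heap contents = [76]

Answer: 76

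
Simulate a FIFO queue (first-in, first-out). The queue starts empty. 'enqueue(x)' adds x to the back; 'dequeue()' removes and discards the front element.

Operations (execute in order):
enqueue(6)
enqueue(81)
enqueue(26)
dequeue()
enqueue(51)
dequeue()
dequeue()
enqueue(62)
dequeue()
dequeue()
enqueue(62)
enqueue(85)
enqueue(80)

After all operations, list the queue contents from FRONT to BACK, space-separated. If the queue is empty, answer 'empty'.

Answer: 62 85 80

Derivation:
enqueue(6): [6]
enqueue(81): [6, 81]
enqueue(26): [6, 81, 26]
dequeue(): [81, 26]
enqueue(51): [81, 26, 51]
dequeue(): [26, 51]
dequeue(): [51]
enqueue(62): [51, 62]
dequeue(): [62]
dequeue(): []
enqueue(62): [62]
enqueue(85): [62, 85]
enqueue(80): [62, 85, 80]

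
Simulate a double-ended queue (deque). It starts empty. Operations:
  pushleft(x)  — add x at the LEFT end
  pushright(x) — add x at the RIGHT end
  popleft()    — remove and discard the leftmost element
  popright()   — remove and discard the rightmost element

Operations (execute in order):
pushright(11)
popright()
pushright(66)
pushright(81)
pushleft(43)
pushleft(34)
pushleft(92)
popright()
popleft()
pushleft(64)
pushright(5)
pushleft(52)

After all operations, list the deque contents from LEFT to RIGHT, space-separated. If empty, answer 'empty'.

Answer: 52 64 34 43 66 5

Derivation:
pushright(11): [11]
popright(): []
pushright(66): [66]
pushright(81): [66, 81]
pushleft(43): [43, 66, 81]
pushleft(34): [34, 43, 66, 81]
pushleft(92): [92, 34, 43, 66, 81]
popright(): [92, 34, 43, 66]
popleft(): [34, 43, 66]
pushleft(64): [64, 34, 43, 66]
pushright(5): [64, 34, 43, 66, 5]
pushleft(52): [52, 64, 34, 43, 66, 5]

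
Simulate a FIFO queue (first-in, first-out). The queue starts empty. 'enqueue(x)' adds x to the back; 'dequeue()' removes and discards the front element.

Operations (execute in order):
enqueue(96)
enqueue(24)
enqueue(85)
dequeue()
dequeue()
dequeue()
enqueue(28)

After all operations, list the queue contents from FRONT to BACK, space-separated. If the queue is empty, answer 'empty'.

enqueue(96): [96]
enqueue(24): [96, 24]
enqueue(85): [96, 24, 85]
dequeue(): [24, 85]
dequeue(): [85]
dequeue(): []
enqueue(28): [28]

Answer: 28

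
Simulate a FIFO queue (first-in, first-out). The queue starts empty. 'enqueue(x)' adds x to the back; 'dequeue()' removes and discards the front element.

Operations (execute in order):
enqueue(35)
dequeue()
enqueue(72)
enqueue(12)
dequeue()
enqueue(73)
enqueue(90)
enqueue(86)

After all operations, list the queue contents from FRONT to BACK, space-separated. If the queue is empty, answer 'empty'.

enqueue(35): [35]
dequeue(): []
enqueue(72): [72]
enqueue(12): [72, 12]
dequeue(): [12]
enqueue(73): [12, 73]
enqueue(90): [12, 73, 90]
enqueue(86): [12, 73, 90, 86]

Answer: 12 73 90 86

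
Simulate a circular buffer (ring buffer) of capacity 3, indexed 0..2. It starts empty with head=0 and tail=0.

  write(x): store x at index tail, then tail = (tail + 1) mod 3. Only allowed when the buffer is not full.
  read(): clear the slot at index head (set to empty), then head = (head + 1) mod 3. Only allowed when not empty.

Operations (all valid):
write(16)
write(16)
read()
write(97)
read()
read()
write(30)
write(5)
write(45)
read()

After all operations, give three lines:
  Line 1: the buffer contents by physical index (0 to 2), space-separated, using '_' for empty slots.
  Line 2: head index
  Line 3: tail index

write(16): buf=[16 _ _], head=0, tail=1, size=1
write(16): buf=[16 16 _], head=0, tail=2, size=2
read(): buf=[_ 16 _], head=1, tail=2, size=1
write(97): buf=[_ 16 97], head=1, tail=0, size=2
read(): buf=[_ _ 97], head=2, tail=0, size=1
read(): buf=[_ _ _], head=0, tail=0, size=0
write(30): buf=[30 _ _], head=0, tail=1, size=1
write(5): buf=[30 5 _], head=0, tail=2, size=2
write(45): buf=[30 5 45], head=0, tail=0, size=3
read(): buf=[_ 5 45], head=1, tail=0, size=2

Answer: _ 5 45
1
0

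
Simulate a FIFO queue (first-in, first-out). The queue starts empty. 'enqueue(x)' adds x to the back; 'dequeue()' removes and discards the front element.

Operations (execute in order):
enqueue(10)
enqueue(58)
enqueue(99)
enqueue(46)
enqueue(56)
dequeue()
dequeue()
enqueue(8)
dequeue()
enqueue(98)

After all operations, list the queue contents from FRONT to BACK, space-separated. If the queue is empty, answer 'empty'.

enqueue(10): [10]
enqueue(58): [10, 58]
enqueue(99): [10, 58, 99]
enqueue(46): [10, 58, 99, 46]
enqueue(56): [10, 58, 99, 46, 56]
dequeue(): [58, 99, 46, 56]
dequeue(): [99, 46, 56]
enqueue(8): [99, 46, 56, 8]
dequeue(): [46, 56, 8]
enqueue(98): [46, 56, 8, 98]

Answer: 46 56 8 98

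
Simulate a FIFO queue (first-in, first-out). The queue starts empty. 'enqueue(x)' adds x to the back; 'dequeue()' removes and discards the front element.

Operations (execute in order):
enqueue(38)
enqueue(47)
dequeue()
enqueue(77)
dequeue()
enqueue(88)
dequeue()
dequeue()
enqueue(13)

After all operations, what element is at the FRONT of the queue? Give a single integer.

enqueue(38): queue = [38]
enqueue(47): queue = [38, 47]
dequeue(): queue = [47]
enqueue(77): queue = [47, 77]
dequeue(): queue = [77]
enqueue(88): queue = [77, 88]
dequeue(): queue = [88]
dequeue(): queue = []
enqueue(13): queue = [13]

Answer: 13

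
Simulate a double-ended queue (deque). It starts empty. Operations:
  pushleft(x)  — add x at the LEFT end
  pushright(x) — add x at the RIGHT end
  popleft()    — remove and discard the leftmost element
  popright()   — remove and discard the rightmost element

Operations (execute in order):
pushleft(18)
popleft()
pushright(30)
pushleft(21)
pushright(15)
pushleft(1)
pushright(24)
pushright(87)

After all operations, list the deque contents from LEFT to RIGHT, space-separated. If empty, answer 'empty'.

Answer: 1 21 30 15 24 87

Derivation:
pushleft(18): [18]
popleft(): []
pushright(30): [30]
pushleft(21): [21, 30]
pushright(15): [21, 30, 15]
pushleft(1): [1, 21, 30, 15]
pushright(24): [1, 21, 30, 15, 24]
pushright(87): [1, 21, 30, 15, 24, 87]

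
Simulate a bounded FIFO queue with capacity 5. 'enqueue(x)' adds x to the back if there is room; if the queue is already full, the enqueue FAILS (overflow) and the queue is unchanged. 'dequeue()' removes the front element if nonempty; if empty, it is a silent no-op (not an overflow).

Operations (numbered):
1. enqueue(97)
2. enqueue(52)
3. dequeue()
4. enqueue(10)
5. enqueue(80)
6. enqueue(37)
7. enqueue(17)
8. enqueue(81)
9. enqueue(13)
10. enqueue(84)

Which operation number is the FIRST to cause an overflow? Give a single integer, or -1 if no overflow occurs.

Answer: 8

Derivation:
1. enqueue(97): size=1
2. enqueue(52): size=2
3. dequeue(): size=1
4. enqueue(10): size=2
5. enqueue(80): size=3
6. enqueue(37): size=4
7. enqueue(17): size=5
8. enqueue(81): size=5=cap → OVERFLOW (fail)
9. enqueue(13): size=5=cap → OVERFLOW (fail)
10. enqueue(84): size=5=cap → OVERFLOW (fail)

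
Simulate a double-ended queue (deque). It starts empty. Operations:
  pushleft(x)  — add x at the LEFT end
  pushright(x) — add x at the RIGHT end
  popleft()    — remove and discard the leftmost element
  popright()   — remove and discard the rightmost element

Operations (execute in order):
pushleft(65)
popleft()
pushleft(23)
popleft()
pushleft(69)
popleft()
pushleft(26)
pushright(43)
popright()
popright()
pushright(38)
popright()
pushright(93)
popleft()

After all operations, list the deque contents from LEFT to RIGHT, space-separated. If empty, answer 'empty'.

Answer: empty

Derivation:
pushleft(65): [65]
popleft(): []
pushleft(23): [23]
popleft(): []
pushleft(69): [69]
popleft(): []
pushleft(26): [26]
pushright(43): [26, 43]
popright(): [26]
popright(): []
pushright(38): [38]
popright(): []
pushright(93): [93]
popleft(): []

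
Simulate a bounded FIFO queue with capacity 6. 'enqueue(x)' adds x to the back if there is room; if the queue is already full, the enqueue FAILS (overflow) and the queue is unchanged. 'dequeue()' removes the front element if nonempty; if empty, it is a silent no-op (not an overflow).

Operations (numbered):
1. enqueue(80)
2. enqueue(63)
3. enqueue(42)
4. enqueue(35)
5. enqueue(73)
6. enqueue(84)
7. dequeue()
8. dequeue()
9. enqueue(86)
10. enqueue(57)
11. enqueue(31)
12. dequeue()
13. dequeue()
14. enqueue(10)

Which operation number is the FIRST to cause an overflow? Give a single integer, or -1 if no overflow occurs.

Answer: 11

Derivation:
1. enqueue(80): size=1
2. enqueue(63): size=2
3. enqueue(42): size=3
4. enqueue(35): size=4
5. enqueue(73): size=5
6. enqueue(84): size=6
7. dequeue(): size=5
8. dequeue(): size=4
9. enqueue(86): size=5
10. enqueue(57): size=6
11. enqueue(31): size=6=cap → OVERFLOW (fail)
12. dequeue(): size=5
13. dequeue(): size=4
14. enqueue(10): size=5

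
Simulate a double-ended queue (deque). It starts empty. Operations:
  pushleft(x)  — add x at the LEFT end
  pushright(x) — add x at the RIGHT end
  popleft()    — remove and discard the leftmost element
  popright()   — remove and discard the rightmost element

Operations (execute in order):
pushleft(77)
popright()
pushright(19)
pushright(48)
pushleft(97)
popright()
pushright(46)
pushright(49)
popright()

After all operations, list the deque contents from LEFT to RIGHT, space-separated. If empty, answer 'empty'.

Answer: 97 19 46

Derivation:
pushleft(77): [77]
popright(): []
pushright(19): [19]
pushright(48): [19, 48]
pushleft(97): [97, 19, 48]
popright(): [97, 19]
pushright(46): [97, 19, 46]
pushright(49): [97, 19, 46, 49]
popright(): [97, 19, 46]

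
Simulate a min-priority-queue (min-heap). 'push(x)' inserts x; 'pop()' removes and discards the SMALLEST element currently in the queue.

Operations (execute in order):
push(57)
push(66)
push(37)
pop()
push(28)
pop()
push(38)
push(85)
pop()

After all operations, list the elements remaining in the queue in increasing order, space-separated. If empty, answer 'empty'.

push(57): heap contents = [57]
push(66): heap contents = [57, 66]
push(37): heap contents = [37, 57, 66]
pop() → 37: heap contents = [57, 66]
push(28): heap contents = [28, 57, 66]
pop() → 28: heap contents = [57, 66]
push(38): heap contents = [38, 57, 66]
push(85): heap contents = [38, 57, 66, 85]
pop() → 38: heap contents = [57, 66, 85]

Answer: 57 66 85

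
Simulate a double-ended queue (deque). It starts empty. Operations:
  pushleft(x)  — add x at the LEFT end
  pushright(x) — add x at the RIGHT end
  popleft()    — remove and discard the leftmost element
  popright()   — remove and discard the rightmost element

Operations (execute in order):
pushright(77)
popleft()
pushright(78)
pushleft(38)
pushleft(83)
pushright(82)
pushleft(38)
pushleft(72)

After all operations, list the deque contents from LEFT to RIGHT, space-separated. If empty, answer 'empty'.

pushright(77): [77]
popleft(): []
pushright(78): [78]
pushleft(38): [38, 78]
pushleft(83): [83, 38, 78]
pushright(82): [83, 38, 78, 82]
pushleft(38): [38, 83, 38, 78, 82]
pushleft(72): [72, 38, 83, 38, 78, 82]

Answer: 72 38 83 38 78 82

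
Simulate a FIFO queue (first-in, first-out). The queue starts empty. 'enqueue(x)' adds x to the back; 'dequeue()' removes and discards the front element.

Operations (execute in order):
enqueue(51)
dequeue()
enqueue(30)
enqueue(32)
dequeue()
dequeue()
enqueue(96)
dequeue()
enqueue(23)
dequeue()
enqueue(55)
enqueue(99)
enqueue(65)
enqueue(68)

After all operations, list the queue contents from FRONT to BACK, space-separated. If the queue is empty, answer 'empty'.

Answer: 55 99 65 68

Derivation:
enqueue(51): [51]
dequeue(): []
enqueue(30): [30]
enqueue(32): [30, 32]
dequeue(): [32]
dequeue(): []
enqueue(96): [96]
dequeue(): []
enqueue(23): [23]
dequeue(): []
enqueue(55): [55]
enqueue(99): [55, 99]
enqueue(65): [55, 99, 65]
enqueue(68): [55, 99, 65, 68]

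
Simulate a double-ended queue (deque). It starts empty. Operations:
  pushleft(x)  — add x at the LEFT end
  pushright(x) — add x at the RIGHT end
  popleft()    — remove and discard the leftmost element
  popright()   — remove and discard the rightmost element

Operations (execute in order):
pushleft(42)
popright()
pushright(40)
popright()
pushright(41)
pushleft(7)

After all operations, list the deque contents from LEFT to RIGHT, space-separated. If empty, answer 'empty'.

pushleft(42): [42]
popright(): []
pushright(40): [40]
popright(): []
pushright(41): [41]
pushleft(7): [7, 41]

Answer: 7 41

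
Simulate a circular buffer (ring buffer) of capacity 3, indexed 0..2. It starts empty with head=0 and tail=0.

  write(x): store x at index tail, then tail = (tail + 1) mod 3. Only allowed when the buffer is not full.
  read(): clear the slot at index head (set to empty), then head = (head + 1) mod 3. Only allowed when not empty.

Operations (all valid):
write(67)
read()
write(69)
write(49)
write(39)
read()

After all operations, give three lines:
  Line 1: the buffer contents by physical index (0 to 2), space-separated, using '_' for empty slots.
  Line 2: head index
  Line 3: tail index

write(67): buf=[67 _ _], head=0, tail=1, size=1
read(): buf=[_ _ _], head=1, tail=1, size=0
write(69): buf=[_ 69 _], head=1, tail=2, size=1
write(49): buf=[_ 69 49], head=1, tail=0, size=2
write(39): buf=[39 69 49], head=1, tail=1, size=3
read(): buf=[39 _ 49], head=2, tail=1, size=2

Answer: 39 _ 49
2
1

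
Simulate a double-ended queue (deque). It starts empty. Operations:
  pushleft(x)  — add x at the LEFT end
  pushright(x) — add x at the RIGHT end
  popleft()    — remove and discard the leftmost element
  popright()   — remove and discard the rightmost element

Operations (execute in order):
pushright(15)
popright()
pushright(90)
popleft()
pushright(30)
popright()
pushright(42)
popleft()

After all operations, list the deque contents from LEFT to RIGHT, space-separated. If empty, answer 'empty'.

Answer: empty

Derivation:
pushright(15): [15]
popright(): []
pushright(90): [90]
popleft(): []
pushright(30): [30]
popright(): []
pushright(42): [42]
popleft(): []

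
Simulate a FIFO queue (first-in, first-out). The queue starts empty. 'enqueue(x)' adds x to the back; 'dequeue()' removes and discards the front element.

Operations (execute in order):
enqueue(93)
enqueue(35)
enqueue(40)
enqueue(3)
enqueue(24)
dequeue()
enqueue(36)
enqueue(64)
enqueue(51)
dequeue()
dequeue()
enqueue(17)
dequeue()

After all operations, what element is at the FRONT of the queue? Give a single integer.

Answer: 24

Derivation:
enqueue(93): queue = [93]
enqueue(35): queue = [93, 35]
enqueue(40): queue = [93, 35, 40]
enqueue(3): queue = [93, 35, 40, 3]
enqueue(24): queue = [93, 35, 40, 3, 24]
dequeue(): queue = [35, 40, 3, 24]
enqueue(36): queue = [35, 40, 3, 24, 36]
enqueue(64): queue = [35, 40, 3, 24, 36, 64]
enqueue(51): queue = [35, 40, 3, 24, 36, 64, 51]
dequeue(): queue = [40, 3, 24, 36, 64, 51]
dequeue(): queue = [3, 24, 36, 64, 51]
enqueue(17): queue = [3, 24, 36, 64, 51, 17]
dequeue(): queue = [24, 36, 64, 51, 17]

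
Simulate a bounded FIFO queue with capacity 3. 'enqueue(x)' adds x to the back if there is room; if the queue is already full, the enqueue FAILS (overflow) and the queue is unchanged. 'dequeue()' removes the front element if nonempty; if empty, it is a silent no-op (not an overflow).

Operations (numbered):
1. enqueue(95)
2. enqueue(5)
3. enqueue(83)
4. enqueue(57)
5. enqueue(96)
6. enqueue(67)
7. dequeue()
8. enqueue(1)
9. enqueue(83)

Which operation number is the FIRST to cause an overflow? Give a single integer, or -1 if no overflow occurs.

Answer: 4

Derivation:
1. enqueue(95): size=1
2. enqueue(5): size=2
3. enqueue(83): size=3
4. enqueue(57): size=3=cap → OVERFLOW (fail)
5. enqueue(96): size=3=cap → OVERFLOW (fail)
6. enqueue(67): size=3=cap → OVERFLOW (fail)
7. dequeue(): size=2
8. enqueue(1): size=3
9. enqueue(83): size=3=cap → OVERFLOW (fail)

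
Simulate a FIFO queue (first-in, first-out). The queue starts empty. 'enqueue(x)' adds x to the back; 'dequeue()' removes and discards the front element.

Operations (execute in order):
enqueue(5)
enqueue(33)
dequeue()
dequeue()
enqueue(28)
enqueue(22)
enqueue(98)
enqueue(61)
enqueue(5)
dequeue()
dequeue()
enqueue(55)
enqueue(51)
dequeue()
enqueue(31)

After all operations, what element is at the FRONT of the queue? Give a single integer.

Answer: 61

Derivation:
enqueue(5): queue = [5]
enqueue(33): queue = [5, 33]
dequeue(): queue = [33]
dequeue(): queue = []
enqueue(28): queue = [28]
enqueue(22): queue = [28, 22]
enqueue(98): queue = [28, 22, 98]
enqueue(61): queue = [28, 22, 98, 61]
enqueue(5): queue = [28, 22, 98, 61, 5]
dequeue(): queue = [22, 98, 61, 5]
dequeue(): queue = [98, 61, 5]
enqueue(55): queue = [98, 61, 5, 55]
enqueue(51): queue = [98, 61, 5, 55, 51]
dequeue(): queue = [61, 5, 55, 51]
enqueue(31): queue = [61, 5, 55, 51, 31]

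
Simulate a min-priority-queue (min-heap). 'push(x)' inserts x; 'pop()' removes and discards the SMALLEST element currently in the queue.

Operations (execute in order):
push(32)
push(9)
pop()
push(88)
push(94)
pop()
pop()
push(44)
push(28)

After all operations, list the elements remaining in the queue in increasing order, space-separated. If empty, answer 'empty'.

push(32): heap contents = [32]
push(9): heap contents = [9, 32]
pop() → 9: heap contents = [32]
push(88): heap contents = [32, 88]
push(94): heap contents = [32, 88, 94]
pop() → 32: heap contents = [88, 94]
pop() → 88: heap contents = [94]
push(44): heap contents = [44, 94]
push(28): heap contents = [28, 44, 94]

Answer: 28 44 94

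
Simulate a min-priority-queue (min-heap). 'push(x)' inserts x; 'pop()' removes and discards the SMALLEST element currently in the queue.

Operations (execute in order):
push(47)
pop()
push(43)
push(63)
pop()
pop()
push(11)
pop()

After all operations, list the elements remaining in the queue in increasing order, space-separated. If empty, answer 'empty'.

Answer: empty

Derivation:
push(47): heap contents = [47]
pop() → 47: heap contents = []
push(43): heap contents = [43]
push(63): heap contents = [43, 63]
pop() → 43: heap contents = [63]
pop() → 63: heap contents = []
push(11): heap contents = [11]
pop() → 11: heap contents = []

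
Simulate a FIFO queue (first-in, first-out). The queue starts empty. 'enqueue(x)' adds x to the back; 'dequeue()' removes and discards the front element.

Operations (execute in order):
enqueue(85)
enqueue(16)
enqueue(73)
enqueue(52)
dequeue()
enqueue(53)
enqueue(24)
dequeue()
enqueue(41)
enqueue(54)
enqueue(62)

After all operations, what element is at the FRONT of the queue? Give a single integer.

enqueue(85): queue = [85]
enqueue(16): queue = [85, 16]
enqueue(73): queue = [85, 16, 73]
enqueue(52): queue = [85, 16, 73, 52]
dequeue(): queue = [16, 73, 52]
enqueue(53): queue = [16, 73, 52, 53]
enqueue(24): queue = [16, 73, 52, 53, 24]
dequeue(): queue = [73, 52, 53, 24]
enqueue(41): queue = [73, 52, 53, 24, 41]
enqueue(54): queue = [73, 52, 53, 24, 41, 54]
enqueue(62): queue = [73, 52, 53, 24, 41, 54, 62]

Answer: 73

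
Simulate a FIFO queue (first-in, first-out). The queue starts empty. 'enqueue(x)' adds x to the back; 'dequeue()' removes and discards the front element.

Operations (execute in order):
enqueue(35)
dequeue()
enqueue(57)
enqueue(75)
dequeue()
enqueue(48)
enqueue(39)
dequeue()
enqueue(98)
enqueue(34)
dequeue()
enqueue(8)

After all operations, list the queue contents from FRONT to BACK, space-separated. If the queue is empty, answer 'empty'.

Answer: 39 98 34 8

Derivation:
enqueue(35): [35]
dequeue(): []
enqueue(57): [57]
enqueue(75): [57, 75]
dequeue(): [75]
enqueue(48): [75, 48]
enqueue(39): [75, 48, 39]
dequeue(): [48, 39]
enqueue(98): [48, 39, 98]
enqueue(34): [48, 39, 98, 34]
dequeue(): [39, 98, 34]
enqueue(8): [39, 98, 34, 8]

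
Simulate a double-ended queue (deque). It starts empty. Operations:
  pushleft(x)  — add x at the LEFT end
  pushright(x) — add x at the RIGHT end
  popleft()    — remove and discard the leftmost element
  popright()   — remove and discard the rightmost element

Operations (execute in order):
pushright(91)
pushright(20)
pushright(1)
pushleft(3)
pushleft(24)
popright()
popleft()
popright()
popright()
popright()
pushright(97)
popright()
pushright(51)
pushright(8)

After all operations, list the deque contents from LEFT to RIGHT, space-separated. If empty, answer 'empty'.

pushright(91): [91]
pushright(20): [91, 20]
pushright(1): [91, 20, 1]
pushleft(3): [3, 91, 20, 1]
pushleft(24): [24, 3, 91, 20, 1]
popright(): [24, 3, 91, 20]
popleft(): [3, 91, 20]
popright(): [3, 91]
popright(): [3]
popright(): []
pushright(97): [97]
popright(): []
pushright(51): [51]
pushright(8): [51, 8]

Answer: 51 8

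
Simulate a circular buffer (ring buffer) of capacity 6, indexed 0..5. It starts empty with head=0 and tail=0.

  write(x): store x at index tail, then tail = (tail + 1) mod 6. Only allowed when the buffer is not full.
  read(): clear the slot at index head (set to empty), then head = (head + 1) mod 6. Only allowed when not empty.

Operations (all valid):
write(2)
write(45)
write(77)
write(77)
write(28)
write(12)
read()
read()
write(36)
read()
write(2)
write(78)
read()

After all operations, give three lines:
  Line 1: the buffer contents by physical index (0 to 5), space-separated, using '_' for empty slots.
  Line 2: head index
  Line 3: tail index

write(2): buf=[2 _ _ _ _ _], head=0, tail=1, size=1
write(45): buf=[2 45 _ _ _ _], head=0, tail=2, size=2
write(77): buf=[2 45 77 _ _ _], head=0, tail=3, size=3
write(77): buf=[2 45 77 77 _ _], head=0, tail=4, size=4
write(28): buf=[2 45 77 77 28 _], head=0, tail=5, size=5
write(12): buf=[2 45 77 77 28 12], head=0, tail=0, size=6
read(): buf=[_ 45 77 77 28 12], head=1, tail=0, size=5
read(): buf=[_ _ 77 77 28 12], head=2, tail=0, size=4
write(36): buf=[36 _ 77 77 28 12], head=2, tail=1, size=5
read(): buf=[36 _ _ 77 28 12], head=3, tail=1, size=4
write(2): buf=[36 2 _ 77 28 12], head=3, tail=2, size=5
write(78): buf=[36 2 78 77 28 12], head=3, tail=3, size=6
read(): buf=[36 2 78 _ 28 12], head=4, tail=3, size=5

Answer: 36 2 78 _ 28 12
4
3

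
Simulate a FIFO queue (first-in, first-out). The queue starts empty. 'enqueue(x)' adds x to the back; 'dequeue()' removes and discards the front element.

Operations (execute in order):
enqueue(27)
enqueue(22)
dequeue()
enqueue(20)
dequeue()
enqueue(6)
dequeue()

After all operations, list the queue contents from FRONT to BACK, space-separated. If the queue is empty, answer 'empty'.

Answer: 6

Derivation:
enqueue(27): [27]
enqueue(22): [27, 22]
dequeue(): [22]
enqueue(20): [22, 20]
dequeue(): [20]
enqueue(6): [20, 6]
dequeue(): [6]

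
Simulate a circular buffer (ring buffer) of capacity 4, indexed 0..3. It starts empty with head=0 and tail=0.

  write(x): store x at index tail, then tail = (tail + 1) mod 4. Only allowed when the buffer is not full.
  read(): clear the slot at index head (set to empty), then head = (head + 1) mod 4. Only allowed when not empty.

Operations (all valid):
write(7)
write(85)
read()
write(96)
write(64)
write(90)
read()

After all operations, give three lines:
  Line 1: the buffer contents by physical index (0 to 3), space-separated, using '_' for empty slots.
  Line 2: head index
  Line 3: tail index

write(7): buf=[7 _ _ _], head=0, tail=1, size=1
write(85): buf=[7 85 _ _], head=0, tail=2, size=2
read(): buf=[_ 85 _ _], head=1, tail=2, size=1
write(96): buf=[_ 85 96 _], head=1, tail=3, size=2
write(64): buf=[_ 85 96 64], head=1, tail=0, size=3
write(90): buf=[90 85 96 64], head=1, tail=1, size=4
read(): buf=[90 _ 96 64], head=2, tail=1, size=3

Answer: 90 _ 96 64
2
1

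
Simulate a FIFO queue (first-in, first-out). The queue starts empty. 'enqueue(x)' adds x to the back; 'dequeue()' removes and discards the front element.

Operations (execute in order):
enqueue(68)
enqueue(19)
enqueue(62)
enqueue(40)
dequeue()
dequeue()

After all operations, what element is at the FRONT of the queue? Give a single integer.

Answer: 62

Derivation:
enqueue(68): queue = [68]
enqueue(19): queue = [68, 19]
enqueue(62): queue = [68, 19, 62]
enqueue(40): queue = [68, 19, 62, 40]
dequeue(): queue = [19, 62, 40]
dequeue(): queue = [62, 40]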